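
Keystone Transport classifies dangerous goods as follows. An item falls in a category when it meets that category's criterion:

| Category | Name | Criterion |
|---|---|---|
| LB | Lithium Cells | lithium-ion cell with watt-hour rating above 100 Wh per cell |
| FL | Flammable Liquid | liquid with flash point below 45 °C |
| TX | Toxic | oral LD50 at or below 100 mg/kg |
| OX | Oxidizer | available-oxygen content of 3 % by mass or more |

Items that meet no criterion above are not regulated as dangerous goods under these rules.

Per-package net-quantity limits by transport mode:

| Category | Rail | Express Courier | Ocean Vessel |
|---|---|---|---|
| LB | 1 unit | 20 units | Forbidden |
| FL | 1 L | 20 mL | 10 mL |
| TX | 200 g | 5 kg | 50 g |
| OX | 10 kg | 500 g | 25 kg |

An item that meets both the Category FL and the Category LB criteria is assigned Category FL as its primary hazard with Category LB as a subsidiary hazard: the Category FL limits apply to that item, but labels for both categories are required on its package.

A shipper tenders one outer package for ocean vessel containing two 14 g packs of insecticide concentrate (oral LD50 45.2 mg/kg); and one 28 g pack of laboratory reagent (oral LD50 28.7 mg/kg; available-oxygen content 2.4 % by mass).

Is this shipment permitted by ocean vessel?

Oral LD50 45.2 mg/kg meets the Category TX criterion (Toxic), so the insecticide concentrate is Category TX.
The laboratory reagent has oral LD50 28.7 mg/kg, which is ≤ 100 mg/kg, so it is Category TX (Toxic).
Total Category TX: (two 14 g packs = 28 g) + 28 g = 56 g.
That exceeds the Category TX ocean vessel limit of 50 g.

No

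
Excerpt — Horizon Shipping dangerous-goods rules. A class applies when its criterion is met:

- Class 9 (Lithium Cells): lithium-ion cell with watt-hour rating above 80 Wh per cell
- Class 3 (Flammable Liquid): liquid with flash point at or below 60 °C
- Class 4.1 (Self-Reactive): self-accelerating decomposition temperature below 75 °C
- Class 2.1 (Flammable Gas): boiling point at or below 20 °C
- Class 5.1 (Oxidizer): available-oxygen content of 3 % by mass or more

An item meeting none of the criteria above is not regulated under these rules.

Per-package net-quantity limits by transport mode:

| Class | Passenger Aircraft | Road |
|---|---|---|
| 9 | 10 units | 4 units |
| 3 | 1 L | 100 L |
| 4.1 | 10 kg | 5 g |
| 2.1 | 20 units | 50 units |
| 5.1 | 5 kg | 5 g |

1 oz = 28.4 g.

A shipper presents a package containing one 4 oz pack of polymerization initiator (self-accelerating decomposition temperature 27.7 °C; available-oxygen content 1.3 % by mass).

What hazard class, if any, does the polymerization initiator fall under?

The polymerization initiator has self-accelerating decomposition temperature 27.7 °C, which is < 75 °C, so it is Class 4.1 (Self-Reactive).

Class 4.1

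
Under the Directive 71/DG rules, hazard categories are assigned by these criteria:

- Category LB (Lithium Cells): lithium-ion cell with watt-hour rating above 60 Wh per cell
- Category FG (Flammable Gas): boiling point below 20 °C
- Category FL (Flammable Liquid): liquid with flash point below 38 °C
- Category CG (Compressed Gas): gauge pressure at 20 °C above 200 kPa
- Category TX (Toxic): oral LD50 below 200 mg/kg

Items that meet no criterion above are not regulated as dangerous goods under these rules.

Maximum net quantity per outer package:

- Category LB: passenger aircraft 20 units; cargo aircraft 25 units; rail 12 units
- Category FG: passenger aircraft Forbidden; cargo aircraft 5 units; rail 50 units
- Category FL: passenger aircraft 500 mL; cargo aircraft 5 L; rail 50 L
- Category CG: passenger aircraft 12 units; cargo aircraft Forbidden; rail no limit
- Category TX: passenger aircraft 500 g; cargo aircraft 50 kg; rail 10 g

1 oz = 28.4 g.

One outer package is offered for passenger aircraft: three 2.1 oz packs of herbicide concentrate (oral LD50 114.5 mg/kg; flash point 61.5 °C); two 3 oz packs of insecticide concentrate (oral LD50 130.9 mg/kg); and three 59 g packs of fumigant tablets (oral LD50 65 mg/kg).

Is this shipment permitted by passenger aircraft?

No

Herbicide concentrate: oral LD50 114.5 mg/kg < 200 mg/kg → Category TX (Toxic).
Insecticide concentrate: oral LD50 130.9 mg/kg < 200 mg/kg → Category TX (Toxic).
With oral LD50 65 mg/kg (< 200 mg/kg), the fumigant tablets fall in Category TX.
Category TX net quantity: (three 2.1 oz packs = 178.92 g) + (two 3 oz packs = 170.4 g) + (three 59 g packs = 177 g) = 526.32 g.
526.32 g exceeds the passenger aircraft limit of 500 g for Category TX.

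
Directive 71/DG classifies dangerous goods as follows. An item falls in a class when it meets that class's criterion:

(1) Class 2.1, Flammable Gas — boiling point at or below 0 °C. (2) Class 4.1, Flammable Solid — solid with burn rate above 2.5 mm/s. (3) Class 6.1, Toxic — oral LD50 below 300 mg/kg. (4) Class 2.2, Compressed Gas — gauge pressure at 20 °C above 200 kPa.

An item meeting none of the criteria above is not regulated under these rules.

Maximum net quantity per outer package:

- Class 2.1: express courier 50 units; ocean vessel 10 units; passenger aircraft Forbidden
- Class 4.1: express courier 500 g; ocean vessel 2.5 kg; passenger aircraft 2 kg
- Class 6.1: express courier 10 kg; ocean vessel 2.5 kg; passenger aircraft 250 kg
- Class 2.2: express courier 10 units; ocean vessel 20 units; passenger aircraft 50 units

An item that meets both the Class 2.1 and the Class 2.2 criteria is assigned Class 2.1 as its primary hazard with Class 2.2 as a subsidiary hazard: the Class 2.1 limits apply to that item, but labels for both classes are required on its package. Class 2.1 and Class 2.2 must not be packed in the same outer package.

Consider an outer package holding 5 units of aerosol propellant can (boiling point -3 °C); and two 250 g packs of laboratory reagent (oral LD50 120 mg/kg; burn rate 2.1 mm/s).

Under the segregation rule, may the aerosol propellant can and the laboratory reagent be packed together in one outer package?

Yes

Aerosol propellant can: boiling point -3 °C ≤ 0 °C → Class 2.1 (Flammable Gas).
Laboratory reagent: oral LD50 120 mg/kg < 300 mg/kg → Class 6.1 (Toxic).
No segregation rule bars Class 2.1 with Class 6.1.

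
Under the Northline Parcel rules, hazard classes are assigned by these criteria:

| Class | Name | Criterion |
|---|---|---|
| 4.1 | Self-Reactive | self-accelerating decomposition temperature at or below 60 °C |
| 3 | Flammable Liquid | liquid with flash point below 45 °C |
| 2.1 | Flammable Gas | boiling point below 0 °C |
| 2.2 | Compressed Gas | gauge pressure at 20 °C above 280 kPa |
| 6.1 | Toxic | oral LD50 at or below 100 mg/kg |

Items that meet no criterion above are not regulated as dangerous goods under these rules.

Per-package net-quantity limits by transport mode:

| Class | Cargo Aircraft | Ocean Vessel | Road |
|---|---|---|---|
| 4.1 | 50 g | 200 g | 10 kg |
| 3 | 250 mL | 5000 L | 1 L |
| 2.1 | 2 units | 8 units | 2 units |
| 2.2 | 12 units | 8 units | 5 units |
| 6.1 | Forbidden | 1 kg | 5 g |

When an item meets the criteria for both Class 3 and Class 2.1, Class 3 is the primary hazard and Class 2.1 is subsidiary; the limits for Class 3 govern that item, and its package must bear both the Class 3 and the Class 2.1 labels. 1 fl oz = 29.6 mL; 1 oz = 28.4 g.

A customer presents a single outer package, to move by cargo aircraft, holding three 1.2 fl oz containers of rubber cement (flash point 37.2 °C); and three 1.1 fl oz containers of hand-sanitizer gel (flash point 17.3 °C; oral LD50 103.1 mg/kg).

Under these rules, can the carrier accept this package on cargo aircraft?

With flash point 37.2 °C (< 45 °C), the rubber cement falls in Class 3.
With flash point 17.3 °C (< 45 °C), the hand-sanitizer gel falls in Class 3.
Class 3 net quantity: (three 1.2 fl oz containers = 106.56 mL) + (three 1.1 fl oz containers = 97.68 mL) = 204.24 mL.
204.24 mL is within the cargo aircraft limit of 250 mL for Class 3.

Yes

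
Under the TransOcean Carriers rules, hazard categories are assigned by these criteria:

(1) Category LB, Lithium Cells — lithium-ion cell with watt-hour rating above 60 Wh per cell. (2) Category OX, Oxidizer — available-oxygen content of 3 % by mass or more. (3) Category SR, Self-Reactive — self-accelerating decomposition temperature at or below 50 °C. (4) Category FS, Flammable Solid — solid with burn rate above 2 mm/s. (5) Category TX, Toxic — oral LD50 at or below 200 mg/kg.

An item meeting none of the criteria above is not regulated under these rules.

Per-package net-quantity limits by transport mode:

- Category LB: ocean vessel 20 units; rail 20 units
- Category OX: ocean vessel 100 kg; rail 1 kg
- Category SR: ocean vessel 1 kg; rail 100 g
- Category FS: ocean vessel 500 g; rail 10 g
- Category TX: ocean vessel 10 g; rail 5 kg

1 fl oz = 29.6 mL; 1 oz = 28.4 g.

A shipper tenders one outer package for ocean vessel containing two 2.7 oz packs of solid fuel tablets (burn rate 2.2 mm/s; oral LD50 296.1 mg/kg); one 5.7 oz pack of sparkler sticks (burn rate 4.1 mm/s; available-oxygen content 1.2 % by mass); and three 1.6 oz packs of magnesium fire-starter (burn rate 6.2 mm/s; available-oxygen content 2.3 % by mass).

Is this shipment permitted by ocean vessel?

Burn rate 2.2 mm/s meets the Category FS criterion (Flammable Solid), so the solid fuel tablets are Category FS.
With burn rate 4.1 mm/s (> 2 mm/s), the sparkler sticks fall in Category FS.
With burn rate 6.2 mm/s (> 2 mm/s), the magnesium fire-starter falls in Category FS.
Category FS net quantity: (two 2.7 oz packs = 153.36 g) + (one 5.7 oz pack = 161.88 g) + (three 1.6 oz packs = 136.32 g) = 451.56 g.
451.56 g is within the ocean vessel limit of 500 g for Category FS.

Yes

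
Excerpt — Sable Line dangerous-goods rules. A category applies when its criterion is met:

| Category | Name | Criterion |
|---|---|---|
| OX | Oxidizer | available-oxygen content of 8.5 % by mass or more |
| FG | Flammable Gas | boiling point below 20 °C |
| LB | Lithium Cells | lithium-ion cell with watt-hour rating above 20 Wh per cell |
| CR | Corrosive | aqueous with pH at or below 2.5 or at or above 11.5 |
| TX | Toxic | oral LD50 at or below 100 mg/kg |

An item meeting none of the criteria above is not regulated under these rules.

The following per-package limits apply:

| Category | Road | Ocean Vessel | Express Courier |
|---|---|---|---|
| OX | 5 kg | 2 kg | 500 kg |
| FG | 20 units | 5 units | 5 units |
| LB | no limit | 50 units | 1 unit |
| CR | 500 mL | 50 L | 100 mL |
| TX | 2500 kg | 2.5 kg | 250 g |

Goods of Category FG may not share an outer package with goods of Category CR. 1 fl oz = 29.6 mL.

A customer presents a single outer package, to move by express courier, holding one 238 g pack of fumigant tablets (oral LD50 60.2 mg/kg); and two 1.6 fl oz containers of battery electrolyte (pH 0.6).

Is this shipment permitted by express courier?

Fumigant tablets: oral LD50 60.2 mg/kg ≤ 100 mg/kg → Category TX (Toxic).
Battery electrolyte: pH 0.6 ≤ 2.5 → Category CR (Corrosive).
Category TX quantity: 238 g.
238 g is within the express courier limit of 250 g for Category TX.
Category CR quantity: two 1.6 fl oz containers = 94.72 mL.
94.72 mL ≤ 100 mL (express courier limit, Category CR) — within limit.
The segregation rule (Category FG with Category CR) does not apply to Category TX with Category CR.
Every hazard category is within its express courier limit and no segregation rule is violated.

Yes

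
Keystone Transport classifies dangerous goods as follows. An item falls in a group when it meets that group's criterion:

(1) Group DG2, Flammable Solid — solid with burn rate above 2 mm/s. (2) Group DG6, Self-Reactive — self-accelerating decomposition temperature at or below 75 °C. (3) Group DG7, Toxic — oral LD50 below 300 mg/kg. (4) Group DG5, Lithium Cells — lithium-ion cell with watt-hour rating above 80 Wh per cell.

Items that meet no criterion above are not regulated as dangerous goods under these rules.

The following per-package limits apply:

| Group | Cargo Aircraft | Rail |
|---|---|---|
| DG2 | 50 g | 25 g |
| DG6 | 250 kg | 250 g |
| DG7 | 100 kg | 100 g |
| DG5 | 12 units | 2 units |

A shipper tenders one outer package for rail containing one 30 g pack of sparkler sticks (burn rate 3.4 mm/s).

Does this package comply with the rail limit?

With burn rate 3.4 mm/s (> 2 mm/s), the sparkler sticks fall in Group DG2.
Group DG2 quantity: 30 g.
30 g > 25 g (rail limit, Group DG2) — over the limit.

No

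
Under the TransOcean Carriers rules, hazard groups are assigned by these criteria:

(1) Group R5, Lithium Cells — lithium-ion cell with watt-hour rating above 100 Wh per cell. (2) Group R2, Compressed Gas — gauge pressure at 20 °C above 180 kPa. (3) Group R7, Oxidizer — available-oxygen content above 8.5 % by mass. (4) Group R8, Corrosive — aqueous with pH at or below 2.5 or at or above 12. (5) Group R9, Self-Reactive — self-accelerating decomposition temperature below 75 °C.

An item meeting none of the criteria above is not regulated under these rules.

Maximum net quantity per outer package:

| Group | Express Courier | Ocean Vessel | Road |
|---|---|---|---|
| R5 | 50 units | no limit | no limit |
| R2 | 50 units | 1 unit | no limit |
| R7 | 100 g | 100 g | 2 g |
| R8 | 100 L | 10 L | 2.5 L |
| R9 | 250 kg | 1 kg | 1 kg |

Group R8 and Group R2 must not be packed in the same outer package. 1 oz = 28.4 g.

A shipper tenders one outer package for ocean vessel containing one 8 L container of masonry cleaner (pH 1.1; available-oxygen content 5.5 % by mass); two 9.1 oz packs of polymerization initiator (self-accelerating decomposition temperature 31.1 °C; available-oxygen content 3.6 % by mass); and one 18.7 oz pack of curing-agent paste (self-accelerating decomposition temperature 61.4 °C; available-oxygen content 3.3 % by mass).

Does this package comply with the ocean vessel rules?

No

Masonry cleaner: pH 1.1 ≤ 2.5 → Group R8 (Corrosive).
The polymerization initiator has self-accelerating decomposition temperature 31.1 °C, which is < 75 °C, so it is Group R9 (Self-Reactive).
Curing-agent paste: self-accelerating decomposition temperature 61.4 °C < 75 °C → Group R9 (Self-Reactive).
Group R9 net quantity: (two 9.1 oz packs = 516.88 g) + (one 18.7 oz pack = 531.08 g) = 1047.96 g.
1047.96 g exceeds the ocean vessel limit of 1 kg for Group R9.
Group R8 quantity: 8 L.
8 L ≤ 10 L (ocean vessel limit, Group R8) — within limit.
The segregation rule (Group R8 with Group R2) does not apply to Group R9 with Group R8.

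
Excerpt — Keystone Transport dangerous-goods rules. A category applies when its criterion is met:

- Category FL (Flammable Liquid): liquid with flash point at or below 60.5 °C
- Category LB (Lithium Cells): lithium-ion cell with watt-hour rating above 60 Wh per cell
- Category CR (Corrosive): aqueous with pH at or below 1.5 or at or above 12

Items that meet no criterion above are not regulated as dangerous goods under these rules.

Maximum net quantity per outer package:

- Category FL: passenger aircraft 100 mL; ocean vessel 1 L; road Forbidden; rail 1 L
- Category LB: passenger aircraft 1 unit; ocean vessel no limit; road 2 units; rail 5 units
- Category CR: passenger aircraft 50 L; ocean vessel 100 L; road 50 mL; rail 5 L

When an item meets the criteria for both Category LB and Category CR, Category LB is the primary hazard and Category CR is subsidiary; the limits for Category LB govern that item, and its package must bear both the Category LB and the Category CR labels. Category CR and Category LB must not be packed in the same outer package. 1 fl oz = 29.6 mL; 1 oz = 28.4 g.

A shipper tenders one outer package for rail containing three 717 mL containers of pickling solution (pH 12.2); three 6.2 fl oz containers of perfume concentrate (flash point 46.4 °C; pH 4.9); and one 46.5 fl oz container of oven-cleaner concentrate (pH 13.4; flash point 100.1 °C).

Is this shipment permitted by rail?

The pickling solution has pH 12.2, which is ≥ 12, so it is Category CR (Corrosive).
With flash point 46.4 °C (≤ 60.5 °C), the perfume concentrate falls in Category FL.
pH 13.4 meets the Category CR criterion (Corrosive), so the oven-cleaner concentrate is Category CR.
Total Category CR: (three 717 mL containers = 2.151 L) + (one 46.5 fl oz container = 1376.4 mL) = 3527.4 mL.
3527.4 mL is within the rail limit of 5 L for Category CR.
Category FL quantity: three 6.2 fl oz containers = 550.56 mL.
550.56 mL ≤ 1 L (rail limit, Category FL) — within limit.
The segregation rule (Category CR with Category LB) does not apply to Category CR with Category FL.
Every hazard category is within its rail limit and no segregation rule is violated.

Yes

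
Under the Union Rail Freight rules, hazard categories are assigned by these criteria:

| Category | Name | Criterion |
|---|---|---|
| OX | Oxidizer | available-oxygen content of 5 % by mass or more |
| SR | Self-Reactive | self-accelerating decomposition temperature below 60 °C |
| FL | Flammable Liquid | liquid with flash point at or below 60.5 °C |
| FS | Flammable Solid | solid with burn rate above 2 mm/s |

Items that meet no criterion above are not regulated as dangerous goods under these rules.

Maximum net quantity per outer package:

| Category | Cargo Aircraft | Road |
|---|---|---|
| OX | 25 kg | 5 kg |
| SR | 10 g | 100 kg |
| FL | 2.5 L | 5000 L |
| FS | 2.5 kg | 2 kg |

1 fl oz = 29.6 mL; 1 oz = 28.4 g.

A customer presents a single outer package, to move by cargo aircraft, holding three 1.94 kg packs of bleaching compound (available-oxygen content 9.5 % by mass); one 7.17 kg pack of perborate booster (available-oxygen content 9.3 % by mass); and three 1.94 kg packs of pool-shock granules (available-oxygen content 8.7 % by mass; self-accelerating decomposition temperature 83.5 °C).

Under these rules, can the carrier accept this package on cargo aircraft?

Yes

Available-oxygen content 9.5 % by mass meets the Category OX criterion (Oxidizer), so the bleaching compound is Category OX.
Perborate booster: available-oxygen content 9.3 % by mass ≥ 5 % by mass → Category OX (Oxidizer).
With available-oxygen content 8.7 % by mass (≥ 5 % by mass), the pool-shock granules fall in Category OX.
Category OX net quantity: (three 1.94 kg packs = 5.82 kg) + 7.17 kg + (three 1.94 kg packs = 5.82 kg) = 18.81 kg.
That is within the Category OX cargo aircraft limit of 25 kg.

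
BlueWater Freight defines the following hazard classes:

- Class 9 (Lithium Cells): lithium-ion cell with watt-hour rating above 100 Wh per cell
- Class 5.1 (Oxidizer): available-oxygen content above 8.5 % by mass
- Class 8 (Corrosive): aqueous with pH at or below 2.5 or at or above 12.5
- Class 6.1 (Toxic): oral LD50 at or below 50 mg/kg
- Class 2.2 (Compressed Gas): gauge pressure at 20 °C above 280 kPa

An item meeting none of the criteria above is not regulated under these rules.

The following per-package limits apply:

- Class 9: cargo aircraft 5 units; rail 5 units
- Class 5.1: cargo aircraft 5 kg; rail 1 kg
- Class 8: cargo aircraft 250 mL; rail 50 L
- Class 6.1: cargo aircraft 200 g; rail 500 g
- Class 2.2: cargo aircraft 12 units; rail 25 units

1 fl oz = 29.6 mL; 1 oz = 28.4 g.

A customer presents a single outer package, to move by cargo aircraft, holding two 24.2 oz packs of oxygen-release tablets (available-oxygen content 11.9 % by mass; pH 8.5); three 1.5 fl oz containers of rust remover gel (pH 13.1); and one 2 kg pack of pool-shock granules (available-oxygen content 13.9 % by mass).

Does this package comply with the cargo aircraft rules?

Yes

Oxygen-release tablets: available-oxygen content 11.9 % by mass > 8.5 % by mass → Class 5.1 (Oxidizer).
pH 13.1 meets the Class 8 criterion (Corrosive), so the rust remover gel is Class 8.
Pool-shock granules: available-oxygen content 13.9 % by mass > 8.5 % by mass → Class 5.1 (Oxidizer).
Class 5.1 net quantity: (two 24.2 oz packs = 1374.56 g) + 2 kg = 3374.56 g.
3374.56 g ≤ 5 kg (cargo aircraft limit, Class 5.1) — within limit.
Class 8 quantity: three 1.5 fl oz containers = 133.2 mL.
That is within the Class 8 cargo aircraft limit of 250 mL.
Every hazard class is within its cargo aircraft limit and no segregation rule is violated.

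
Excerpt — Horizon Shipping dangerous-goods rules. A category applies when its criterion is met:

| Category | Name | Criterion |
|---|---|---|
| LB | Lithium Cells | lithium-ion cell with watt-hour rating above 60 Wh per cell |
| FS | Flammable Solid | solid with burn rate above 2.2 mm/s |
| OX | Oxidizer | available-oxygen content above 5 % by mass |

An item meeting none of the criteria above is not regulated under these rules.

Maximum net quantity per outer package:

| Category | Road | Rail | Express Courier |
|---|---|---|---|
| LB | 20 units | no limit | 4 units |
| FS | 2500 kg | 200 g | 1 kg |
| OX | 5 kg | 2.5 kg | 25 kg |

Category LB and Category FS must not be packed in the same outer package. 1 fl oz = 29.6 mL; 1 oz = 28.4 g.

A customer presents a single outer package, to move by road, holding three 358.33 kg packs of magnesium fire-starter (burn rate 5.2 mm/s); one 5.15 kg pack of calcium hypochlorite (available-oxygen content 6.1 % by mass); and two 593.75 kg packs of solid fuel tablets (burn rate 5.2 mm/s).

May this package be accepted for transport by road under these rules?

No

Burn rate 5.2 mm/s meets the Category FS criterion (Flammable Solid), so the magnesium fire-starter is Category FS.
With available-oxygen content 6.1 % by mass (> 5 % by mass), the calcium hypochlorite falls in Category OX.
With burn rate 5.2 mm/s (> 2.2 mm/s), the solid fuel tablets fall in Category FS.
Total Category FS: (three 358.33 kg packs = 1074.99 kg) + (two 593.75 kg packs = 1187.5 kg) = 2262.49 kg.
That is within the Category FS road limit of 2500 kg.
Category OX quantity: 5.15 kg.
5.15 kg exceeds the road limit of 5 kg for Category OX.
The segregation rule (Category LB with Category FS) does not apply to Category FS with Category OX.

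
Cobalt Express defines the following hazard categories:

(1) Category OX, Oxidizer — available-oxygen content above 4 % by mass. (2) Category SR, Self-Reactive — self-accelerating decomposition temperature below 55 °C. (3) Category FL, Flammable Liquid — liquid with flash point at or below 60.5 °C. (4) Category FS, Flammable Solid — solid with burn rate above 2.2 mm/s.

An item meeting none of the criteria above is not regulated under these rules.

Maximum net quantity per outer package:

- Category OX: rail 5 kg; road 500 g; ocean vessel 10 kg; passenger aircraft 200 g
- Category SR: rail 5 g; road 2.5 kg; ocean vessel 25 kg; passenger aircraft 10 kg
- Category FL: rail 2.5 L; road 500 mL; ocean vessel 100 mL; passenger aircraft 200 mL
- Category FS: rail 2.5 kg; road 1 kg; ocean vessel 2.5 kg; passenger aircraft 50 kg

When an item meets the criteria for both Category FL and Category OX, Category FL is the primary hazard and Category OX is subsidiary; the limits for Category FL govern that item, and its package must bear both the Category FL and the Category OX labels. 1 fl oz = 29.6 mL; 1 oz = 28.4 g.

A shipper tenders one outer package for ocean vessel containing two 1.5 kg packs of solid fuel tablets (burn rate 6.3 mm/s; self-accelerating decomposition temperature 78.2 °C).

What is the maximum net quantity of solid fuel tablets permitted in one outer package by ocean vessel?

2.5 kg

Solid fuel tablets: burn rate 6.3 mm/s > 2.2 mm/s → Category FS (Flammable Solid).
The ocean vessel limit for Category FS is 2.5 kg.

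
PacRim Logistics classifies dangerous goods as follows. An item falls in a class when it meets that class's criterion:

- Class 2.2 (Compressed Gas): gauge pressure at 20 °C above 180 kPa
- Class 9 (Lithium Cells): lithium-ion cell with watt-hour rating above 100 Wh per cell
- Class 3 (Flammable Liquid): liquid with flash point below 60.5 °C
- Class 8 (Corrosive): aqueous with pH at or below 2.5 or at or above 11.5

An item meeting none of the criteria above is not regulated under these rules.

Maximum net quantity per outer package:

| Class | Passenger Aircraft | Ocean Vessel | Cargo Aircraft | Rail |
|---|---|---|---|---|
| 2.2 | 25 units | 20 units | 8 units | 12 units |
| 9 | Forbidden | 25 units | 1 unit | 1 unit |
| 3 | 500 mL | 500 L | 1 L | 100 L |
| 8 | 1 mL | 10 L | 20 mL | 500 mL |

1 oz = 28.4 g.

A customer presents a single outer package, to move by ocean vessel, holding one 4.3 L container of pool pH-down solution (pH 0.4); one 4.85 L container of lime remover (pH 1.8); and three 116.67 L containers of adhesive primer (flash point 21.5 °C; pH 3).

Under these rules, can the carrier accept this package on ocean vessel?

With pH 0.4 (≤ 2.5), the pool pH-down solution falls in Class 8.
The lime remover has pH 1.8, which is ≤ 2.5, so it is Class 8 (Corrosive).
Adhesive primer: flash point 21.5 °C < 60.5 °C → Class 3 (Flammable Liquid).
Class 8 net quantity: 4.3 L + 4.85 L = 9.15 L.
9.15 L ≤ 10 L (ocean vessel limit, Class 8) — within limit.
Class 3 quantity: three 116.67 L containers = 350.01 L.
350.01 L ≤ 500 L (ocean vessel limit, Class 3) — within limit.
Every hazard class is within its ocean vessel limit and no segregation rule is violated.

Yes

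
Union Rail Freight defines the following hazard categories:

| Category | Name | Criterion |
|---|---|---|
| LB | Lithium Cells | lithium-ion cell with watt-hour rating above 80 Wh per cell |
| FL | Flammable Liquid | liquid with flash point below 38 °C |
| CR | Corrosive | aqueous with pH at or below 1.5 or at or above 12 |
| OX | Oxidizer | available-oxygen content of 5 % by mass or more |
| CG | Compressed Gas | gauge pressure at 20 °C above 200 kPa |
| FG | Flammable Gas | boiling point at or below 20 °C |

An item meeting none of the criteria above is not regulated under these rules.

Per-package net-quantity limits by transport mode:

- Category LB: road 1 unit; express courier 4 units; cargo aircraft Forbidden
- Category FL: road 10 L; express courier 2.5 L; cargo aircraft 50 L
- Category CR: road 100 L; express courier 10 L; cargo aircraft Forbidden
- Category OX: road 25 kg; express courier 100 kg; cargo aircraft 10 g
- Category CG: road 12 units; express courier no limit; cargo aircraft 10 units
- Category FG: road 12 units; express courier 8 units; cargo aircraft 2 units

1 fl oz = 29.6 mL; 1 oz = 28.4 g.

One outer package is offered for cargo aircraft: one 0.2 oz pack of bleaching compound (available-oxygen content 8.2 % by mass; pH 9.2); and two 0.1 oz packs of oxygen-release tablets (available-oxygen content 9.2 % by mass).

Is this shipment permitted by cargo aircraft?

With available-oxygen content 8.2 % by mass (≥ 5 % by mass), the bleaching compound falls in Category OX.
The oxygen-release tablets have available-oxygen content 9.2 % by mass, which is ≥ 5 % by mass, so they are Category OX (Oxidizer).
Total Category OX: (one 0.2 oz pack = 5.68 g) + (two 0.1 oz packs = 5.68 g) = 11.36 g.
11.36 g > 10 g (cargo aircraft limit, Category OX) — over the limit.

No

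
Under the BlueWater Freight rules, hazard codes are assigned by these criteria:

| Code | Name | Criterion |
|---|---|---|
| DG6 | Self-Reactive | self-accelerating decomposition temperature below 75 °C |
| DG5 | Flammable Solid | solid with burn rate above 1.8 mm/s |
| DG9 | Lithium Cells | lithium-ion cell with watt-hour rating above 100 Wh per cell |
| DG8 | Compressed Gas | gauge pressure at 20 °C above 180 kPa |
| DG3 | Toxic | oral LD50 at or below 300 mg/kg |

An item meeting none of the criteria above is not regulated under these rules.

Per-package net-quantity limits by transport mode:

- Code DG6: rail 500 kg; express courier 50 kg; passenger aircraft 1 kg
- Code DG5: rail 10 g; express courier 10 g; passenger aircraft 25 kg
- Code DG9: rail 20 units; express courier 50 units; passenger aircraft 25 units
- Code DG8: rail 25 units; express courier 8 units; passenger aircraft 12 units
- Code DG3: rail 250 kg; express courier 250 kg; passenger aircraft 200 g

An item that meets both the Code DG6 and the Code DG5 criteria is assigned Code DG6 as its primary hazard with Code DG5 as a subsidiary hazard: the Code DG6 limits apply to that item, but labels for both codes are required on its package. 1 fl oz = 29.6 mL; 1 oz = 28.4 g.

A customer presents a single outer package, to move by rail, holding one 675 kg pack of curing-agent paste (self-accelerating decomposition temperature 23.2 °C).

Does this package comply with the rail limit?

No

With self-accelerating decomposition temperature 23.2 °C (< 75 °C), the curing-agent paste falls in Code DG6.
Code DG6 quantity: 675 kg.
That exceeds the Code DG6 rail limit of 500 kg.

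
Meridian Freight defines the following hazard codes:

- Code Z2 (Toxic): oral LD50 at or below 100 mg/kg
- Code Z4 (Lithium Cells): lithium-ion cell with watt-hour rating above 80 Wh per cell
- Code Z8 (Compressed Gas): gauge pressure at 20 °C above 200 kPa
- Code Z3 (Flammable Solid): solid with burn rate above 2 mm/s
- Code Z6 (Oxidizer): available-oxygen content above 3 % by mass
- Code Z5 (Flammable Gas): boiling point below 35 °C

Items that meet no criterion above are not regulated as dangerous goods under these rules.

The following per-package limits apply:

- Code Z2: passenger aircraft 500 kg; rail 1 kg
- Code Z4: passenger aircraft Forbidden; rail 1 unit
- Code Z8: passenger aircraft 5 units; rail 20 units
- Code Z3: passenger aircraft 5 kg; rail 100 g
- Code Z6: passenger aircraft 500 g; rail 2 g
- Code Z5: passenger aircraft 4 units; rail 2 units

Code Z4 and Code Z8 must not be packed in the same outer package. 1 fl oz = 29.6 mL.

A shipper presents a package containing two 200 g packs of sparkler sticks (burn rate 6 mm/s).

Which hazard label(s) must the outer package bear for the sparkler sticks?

With burn rate 6 mm/s (> 2 mm/s), the sparkler sticks fall in Code Z3.
Only the Code Z3 label is required.

Code Z3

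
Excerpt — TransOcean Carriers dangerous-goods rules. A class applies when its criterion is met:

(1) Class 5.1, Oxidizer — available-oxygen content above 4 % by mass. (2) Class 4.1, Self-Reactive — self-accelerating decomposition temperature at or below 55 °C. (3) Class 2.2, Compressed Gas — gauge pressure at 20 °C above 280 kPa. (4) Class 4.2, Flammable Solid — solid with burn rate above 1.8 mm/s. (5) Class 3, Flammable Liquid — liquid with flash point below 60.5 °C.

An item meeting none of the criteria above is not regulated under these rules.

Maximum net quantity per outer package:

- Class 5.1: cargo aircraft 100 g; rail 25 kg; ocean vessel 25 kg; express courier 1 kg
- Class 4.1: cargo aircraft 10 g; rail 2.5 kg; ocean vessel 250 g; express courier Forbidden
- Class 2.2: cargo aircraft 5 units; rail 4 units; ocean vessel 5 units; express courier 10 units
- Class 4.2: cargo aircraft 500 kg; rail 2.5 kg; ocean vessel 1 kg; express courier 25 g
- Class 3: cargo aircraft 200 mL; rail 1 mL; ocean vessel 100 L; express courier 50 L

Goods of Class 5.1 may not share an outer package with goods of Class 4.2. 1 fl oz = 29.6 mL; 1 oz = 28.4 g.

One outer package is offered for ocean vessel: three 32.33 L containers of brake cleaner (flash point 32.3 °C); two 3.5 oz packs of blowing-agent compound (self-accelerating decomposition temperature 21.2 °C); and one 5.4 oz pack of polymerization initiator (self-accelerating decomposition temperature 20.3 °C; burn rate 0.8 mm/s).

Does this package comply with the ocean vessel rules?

The brake cleaner has flash point 32.3 °C, which is < 60.5 °C, so it is Class 3 (Flammable Liquid).
The blowing-agent compound has self-accelerating decomposition temperature 21.2 °C, which is ≤ 55 °C, so it is Class 4.1 (Self-Reactive).
Polymerization initiator: self-accelerating decomposition temperature 20.3 °C ≤ 55 °C → Class 4.1 (Self-Reactive).
Class 3 quantity: three 32.33 L containers = 96.99 L.
That is within the Class 3 ocean vessel limit of 100 L.
Total Class 4.1: (two 3.5 oz packs = 198.8 g) + (one 5.4 oz pack = 153.36 g) = 352.16 g.
352.16 g > 250 g (ocean vessel limit, Class 4.1) — over the limit.
The segregation rule (Class 5.1 with Class 4.2) does not apply to Class 3 with Class 4.1.

No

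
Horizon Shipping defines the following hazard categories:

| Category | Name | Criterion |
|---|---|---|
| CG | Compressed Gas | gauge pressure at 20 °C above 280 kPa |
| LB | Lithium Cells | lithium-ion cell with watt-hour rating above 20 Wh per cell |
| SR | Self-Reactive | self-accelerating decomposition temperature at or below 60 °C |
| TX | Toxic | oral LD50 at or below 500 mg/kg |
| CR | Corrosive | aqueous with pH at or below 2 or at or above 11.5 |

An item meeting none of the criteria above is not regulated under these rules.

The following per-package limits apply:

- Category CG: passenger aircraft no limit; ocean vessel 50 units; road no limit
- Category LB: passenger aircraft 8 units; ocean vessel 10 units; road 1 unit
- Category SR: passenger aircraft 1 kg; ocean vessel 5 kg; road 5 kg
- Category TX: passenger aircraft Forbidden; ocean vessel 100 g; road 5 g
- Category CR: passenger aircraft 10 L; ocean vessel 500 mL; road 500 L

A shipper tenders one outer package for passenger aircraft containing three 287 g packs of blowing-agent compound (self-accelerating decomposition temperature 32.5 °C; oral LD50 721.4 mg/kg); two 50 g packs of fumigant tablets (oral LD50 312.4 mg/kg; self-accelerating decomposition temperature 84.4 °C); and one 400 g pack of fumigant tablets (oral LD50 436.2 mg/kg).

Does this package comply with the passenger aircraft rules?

With self-accelerating decomposition temperature 32.5 °C (≤ 60 °C), the blowing-agent compound falls in Category SR.
With oral LD50 312.4 mg/kg (≤ 500 mg/kg), the fumigant tablets fall in Category TX.
Oral LD50 436.2 mg/kg meets the Category TX criterion (Toxic), so the fumigant tablets are Category TX.
Category SR quantity: three 287 g packs = 861 g.
861 g is within the passenger aircraft limit of 1 kg for Category SR.
Total Category TX: (two 50 g packs = 100 g) + 400 g = 500 g.
By passenger aircraft, Category TX is Forbidden regardless of quantity.

No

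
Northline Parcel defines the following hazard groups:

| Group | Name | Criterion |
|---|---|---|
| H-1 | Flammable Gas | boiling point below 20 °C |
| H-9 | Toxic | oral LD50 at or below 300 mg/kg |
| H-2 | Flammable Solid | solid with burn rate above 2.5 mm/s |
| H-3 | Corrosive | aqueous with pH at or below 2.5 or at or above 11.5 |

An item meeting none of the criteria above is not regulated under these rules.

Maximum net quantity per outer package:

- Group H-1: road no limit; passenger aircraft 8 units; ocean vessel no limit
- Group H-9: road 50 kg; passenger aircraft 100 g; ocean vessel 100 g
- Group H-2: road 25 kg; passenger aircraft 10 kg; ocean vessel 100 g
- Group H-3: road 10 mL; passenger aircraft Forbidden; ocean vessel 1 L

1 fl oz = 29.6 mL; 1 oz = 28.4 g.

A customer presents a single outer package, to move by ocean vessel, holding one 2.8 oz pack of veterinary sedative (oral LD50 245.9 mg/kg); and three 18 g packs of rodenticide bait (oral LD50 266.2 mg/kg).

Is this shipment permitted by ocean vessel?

Veterinary sedative: oral LD50 245.9 mg/kg ≤ 300 mg/kg → Group H-9 (Toxic).
The rodenticide bait has oral LD50 266.2 mg/kg, which is ≤ 300 mg/kg, so it is Group H-9 (Toxic).
Total Group H-9: (one 2.8 oz pack = 79.52 g) + (three 18 g packs = 54 g) = 133.52 g.
That exceeds the Group H-9 ocean vessel limit of 100 g.

No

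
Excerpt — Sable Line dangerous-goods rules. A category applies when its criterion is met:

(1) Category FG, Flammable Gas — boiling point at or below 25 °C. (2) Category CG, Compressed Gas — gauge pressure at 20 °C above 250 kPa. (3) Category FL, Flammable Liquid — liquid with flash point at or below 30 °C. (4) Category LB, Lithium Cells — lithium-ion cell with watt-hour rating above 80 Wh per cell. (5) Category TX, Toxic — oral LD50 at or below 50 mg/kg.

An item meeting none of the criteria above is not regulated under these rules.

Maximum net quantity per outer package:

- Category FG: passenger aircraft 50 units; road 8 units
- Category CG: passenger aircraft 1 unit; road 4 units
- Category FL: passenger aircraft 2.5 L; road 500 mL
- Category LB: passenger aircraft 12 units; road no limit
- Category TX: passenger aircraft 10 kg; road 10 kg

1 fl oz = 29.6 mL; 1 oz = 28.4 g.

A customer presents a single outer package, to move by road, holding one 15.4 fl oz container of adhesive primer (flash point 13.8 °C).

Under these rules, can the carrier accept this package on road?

Flash point 13.8 °C meets the Category FL criterion (Flammable Liquid), so the adhesive primer is Category FL.
Category FL quantity: one 15.4 fl oz container = 455.84 mL.
455.84 mL is within the road limit of 500 mL for Category FL.

Yes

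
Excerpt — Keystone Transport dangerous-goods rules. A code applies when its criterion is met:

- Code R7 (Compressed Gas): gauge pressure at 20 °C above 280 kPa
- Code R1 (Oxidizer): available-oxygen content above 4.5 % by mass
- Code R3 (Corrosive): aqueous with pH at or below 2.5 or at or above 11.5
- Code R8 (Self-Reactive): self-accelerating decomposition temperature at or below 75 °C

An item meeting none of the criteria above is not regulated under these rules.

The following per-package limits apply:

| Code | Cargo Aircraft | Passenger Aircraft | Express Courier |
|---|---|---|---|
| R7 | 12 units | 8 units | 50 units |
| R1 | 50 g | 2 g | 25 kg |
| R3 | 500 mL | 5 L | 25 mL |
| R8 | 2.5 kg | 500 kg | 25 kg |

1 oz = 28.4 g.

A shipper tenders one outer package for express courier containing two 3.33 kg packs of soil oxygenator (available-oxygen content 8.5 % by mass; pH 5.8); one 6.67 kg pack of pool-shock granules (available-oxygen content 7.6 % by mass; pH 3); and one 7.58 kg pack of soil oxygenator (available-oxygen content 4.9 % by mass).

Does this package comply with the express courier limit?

Yes

Soil oxygenator: available-oxygen content 8.5 % by mass > 4.5 % by mass → Code R1 (Oxidizer).
The pool-shock granules have available-oxygen content 7.6 % by mass, which is > 4.5 % by mass, so they are Code R1 (Oxidizer).
Available-oxygen content 4.9 % by mass meets the Code R1 criterion (Oxidizer), so the soil oxygenator is Code R1.
Code R1 net quantity: (two 3.33 kg packs = 6.66 kg) + 6.67 kg + 7.58 kg = 20.91 kg.
20.91 kg ≤ 25 kg (express courier limit, Code R1) — within limit.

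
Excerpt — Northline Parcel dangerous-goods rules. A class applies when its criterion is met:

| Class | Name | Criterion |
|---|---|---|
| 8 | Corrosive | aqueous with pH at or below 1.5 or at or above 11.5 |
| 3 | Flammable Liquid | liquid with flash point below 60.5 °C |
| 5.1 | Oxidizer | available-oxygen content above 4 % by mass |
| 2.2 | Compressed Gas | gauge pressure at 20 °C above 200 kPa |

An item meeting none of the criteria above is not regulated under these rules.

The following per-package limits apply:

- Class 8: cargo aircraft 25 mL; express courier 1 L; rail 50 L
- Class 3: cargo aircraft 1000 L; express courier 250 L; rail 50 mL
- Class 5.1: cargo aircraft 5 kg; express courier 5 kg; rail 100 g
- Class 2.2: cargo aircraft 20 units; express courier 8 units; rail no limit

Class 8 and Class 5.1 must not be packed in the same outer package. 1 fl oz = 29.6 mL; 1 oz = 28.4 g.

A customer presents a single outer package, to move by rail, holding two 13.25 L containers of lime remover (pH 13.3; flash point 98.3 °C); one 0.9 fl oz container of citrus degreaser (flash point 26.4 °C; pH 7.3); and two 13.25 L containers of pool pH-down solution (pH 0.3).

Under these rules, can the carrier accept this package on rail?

No

pH 13.3 meets the Class 8 criterion (Corrosive), so the lime remover is Class 8.
Flash point 26.4 °C meets the Class 3 criterion (Flammable Liquid), so the citrus degreaser is Class 3.
The pool pH-down solution has pH 0.3, which is ≤ 1.5, so it is Class 8 (Corrosive).
Total Class 8: (two 13.25 L containers = 26.5 L) + (two 13.25 L containers = 26.5 L) = 53 L.
53 L exceeds the rail limit of 50 L for Class 8.
Class 3 quantity: one 0.9 fl oz container = 26.64 mL.
26.64 mL ≤ 50 mL (rail limit, Class 3) — within limit.
The segregation rule (Class 8 with Class 5.1) does not apply to Class 8 with Class 3.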